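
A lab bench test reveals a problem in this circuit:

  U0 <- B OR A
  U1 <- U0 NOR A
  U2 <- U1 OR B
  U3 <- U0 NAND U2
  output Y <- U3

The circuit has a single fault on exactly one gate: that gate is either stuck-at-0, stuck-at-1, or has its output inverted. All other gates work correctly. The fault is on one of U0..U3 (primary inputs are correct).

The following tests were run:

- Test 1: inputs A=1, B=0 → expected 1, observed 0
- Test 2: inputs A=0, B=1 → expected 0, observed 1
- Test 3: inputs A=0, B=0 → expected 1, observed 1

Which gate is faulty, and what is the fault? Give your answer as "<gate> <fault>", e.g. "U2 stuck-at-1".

Fault-free values for test 1 (A=1, B=0): U0=1, U1=0, U2=0, U3=1, giving Y=1. Observed 0.
Test 1: faults giving observed 0 are {U1 stuck-at-1, U1 inverted output, U2 stuck-at-1, U2 inverted output, U3 stuck-at-0, U3 inverted output}.
Test 2 (A=0, B=1): fault-free U0=1, U1=0, U2=1, U3=0 → 0; observed 1. Eliminates U1 stuck-at-1, U1 inverted output, U2 stuck-at-1, U3 stuck-at-0.
Test 3 (A=0, B=0): fault-free U0=0, U1=1, U2=1, U3=1 → 1; observed 1. Eliminates U3 inverted output.
Only U2 inverted output is consistent with every test.

U2 inverted output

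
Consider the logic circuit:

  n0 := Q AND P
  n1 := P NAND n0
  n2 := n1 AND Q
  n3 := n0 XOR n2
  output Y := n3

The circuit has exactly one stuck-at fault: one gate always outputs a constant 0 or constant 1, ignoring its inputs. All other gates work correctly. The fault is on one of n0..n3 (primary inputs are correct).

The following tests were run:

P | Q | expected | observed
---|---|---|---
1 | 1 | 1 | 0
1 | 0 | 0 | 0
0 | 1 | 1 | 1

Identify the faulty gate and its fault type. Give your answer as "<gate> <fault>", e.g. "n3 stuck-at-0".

Fault-free values for test 1 (P=1, Q=1): n0=1, n1=0, n2=0, n3=1, giving Y=1. Observed 0.
Test 1: faults giving observed 0 are {n1 stuck-at-1, n2 stuck-at-1, n3 stuck-at-0}.
Test 2 (P=1, Q=0): fault-free n0=0, n1=1, n2=0, n3=0 → 0; observed 0. Eliminates n2 stuck-at-1.
Test 3 (P=0, Q=1): fault-free n0=0, n1=1, n2=1, n3=1 → 1; observed 1. Eliminates n3 stuck-at-0.
Only n1 stuck-at-1 is consistent with every test.

n1 stuck-at-1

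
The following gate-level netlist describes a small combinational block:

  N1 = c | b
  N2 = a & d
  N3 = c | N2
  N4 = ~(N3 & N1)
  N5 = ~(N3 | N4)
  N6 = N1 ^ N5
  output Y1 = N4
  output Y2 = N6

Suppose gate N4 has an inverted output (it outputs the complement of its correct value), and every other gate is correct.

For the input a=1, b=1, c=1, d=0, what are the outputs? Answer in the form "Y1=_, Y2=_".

Y1=1, Y2=1

Propagate with N4 forced: N1=1, N2=0, N3=1, N4=1 [inverted output], N5=0, N6=1.
So the outputs are Y1=1, Y2=1. (Without the fault they would be Y1=0, Y2=1.)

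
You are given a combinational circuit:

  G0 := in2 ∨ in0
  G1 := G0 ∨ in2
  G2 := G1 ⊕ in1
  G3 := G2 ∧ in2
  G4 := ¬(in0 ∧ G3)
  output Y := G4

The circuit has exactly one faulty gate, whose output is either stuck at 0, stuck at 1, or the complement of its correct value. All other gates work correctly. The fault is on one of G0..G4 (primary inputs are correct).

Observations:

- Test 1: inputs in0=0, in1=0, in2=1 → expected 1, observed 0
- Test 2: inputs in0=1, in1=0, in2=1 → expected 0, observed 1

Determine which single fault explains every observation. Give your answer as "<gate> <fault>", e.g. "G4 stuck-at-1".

G4 inverted output

Fault-free values for test 1 (in0=0, in1=0, in2=1): G0=1, G1=1, G2=1, G3=1, G4=1, giving Y=1. Observed 0.
Test 1: faults giving observed 0 are {G4 stuck-at-0, G4 inverted output}.
Test 2 (in0=1, in1=0, in2=1): fault-free G0=1, G1=1, G2=1, G3=1, G4=0 → 0; observed 1. Eliminates G4 stuck-at-0.
Only G4 inverted output is consistent with every test.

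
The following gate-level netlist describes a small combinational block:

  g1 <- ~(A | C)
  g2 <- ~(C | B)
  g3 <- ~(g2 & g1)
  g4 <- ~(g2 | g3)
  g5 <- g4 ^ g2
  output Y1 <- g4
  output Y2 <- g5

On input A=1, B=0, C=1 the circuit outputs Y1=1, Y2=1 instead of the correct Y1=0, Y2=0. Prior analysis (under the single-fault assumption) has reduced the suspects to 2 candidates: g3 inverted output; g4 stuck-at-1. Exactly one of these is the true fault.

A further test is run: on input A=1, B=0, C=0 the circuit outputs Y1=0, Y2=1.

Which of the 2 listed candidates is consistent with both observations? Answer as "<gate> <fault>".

g3 inverted output

Evaluate each candidate on input A=1, B=0, C=0:
  g3 inverted output: g1=0, g2=1, g3=0 [inverted output], g4=0, g5=1 → Y1=0, Y2=1 — matches
  g4 stuck-at-1: g1=0, g2=1, g3=1, g4=1 [stuck-at-1], g5=0 → Y1=1, Y2=0 — eliminated
Only g3 inverted output reproduces the observed Y1=0, Y2=1.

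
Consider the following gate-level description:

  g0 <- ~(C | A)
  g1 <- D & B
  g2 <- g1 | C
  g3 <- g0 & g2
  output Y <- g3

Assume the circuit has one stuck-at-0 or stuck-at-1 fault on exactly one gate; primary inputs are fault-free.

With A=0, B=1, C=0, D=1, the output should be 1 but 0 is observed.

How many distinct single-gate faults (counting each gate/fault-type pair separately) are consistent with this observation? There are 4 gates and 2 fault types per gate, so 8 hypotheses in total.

Fault-free: g0=1, g1=1, g2=1, g3=1 → 1. Observed 0.
  g0 stuck-at-0: output 0 ✓
  g0 stuck-at-1: output 1 ✗
  g1 stuck-at-0: output 0 ✓
  g1 stuck-at-1: output 1 ✗
  g2 stuck-at-0: output 0 ✓
  g2 stuck-at-1: output 1 ✗
  g3 stuck-at-0: output 0 ✓
  g3 stuck-at-1: output 1 ✗
Consistent faults: {g0 stuck-at-0, g1 stuck-at-0, g2 stuck-at-0, g3 stuck-at-0} — 4 in all.

4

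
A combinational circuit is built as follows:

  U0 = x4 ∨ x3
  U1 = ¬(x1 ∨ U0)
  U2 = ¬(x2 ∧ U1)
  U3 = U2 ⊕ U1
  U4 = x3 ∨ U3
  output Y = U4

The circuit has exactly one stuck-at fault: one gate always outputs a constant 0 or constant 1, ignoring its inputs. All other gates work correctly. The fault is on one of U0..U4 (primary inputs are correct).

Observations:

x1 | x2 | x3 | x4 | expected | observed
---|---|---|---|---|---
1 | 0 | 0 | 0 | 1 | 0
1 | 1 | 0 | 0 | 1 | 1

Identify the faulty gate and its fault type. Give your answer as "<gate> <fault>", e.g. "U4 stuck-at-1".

Fault-free values for test 1 (x1=1, x2=0, x3=0, x4=0): U0=0, U1=0, U2=1, U3=1, U4=1, giving Y=1. Observed 0.
Test 1: faults giving observed 0 are {U1 stuck-at-1, U2 stuck-at-0, U3 stuck-at-0, U4 stuck-at-0}.
Test 2 (x1=1, x2=1, x3=0, x4=0): fault-free U0=0, U1=0, U2=1, U3=1, U4=1 → 1; observed 1. Eliminates U2 stuck-at-0, U3 stuck-at-0, U4 stuck-at-0.
Only U1 stuck-at-1 is consistent with every test.

U1 stuck-at-1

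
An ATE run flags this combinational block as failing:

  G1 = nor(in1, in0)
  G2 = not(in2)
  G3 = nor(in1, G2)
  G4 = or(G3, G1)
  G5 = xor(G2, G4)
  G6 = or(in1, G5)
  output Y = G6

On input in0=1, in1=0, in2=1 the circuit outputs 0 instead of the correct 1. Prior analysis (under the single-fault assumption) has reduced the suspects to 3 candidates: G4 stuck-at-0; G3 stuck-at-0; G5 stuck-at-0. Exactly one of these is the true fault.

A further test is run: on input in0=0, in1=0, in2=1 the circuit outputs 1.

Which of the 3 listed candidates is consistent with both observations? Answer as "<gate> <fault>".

Evaluate each candidate on input in0=0, in1=0, in2=1:
  G4 stuck-at-0: G1=1, G2=0, G3=1, G4=0 [stuck-at-0], G5=0, G6=0 → 0 — eliminated
  G3 stuck-at-0: G1=1, G2=0, G3=0 [stuck-at-0], G4=1, G5=1, G6=1 → 1 — matches
  G5 stuck-at-0: G1=1, G2=0, G3=1, G4=1, G5=0 [stuck-at-0], G6=0 → 0 — eliminated
Only G3 stuck-at-0 reproduces the observed 1.

G3 stuck-at-0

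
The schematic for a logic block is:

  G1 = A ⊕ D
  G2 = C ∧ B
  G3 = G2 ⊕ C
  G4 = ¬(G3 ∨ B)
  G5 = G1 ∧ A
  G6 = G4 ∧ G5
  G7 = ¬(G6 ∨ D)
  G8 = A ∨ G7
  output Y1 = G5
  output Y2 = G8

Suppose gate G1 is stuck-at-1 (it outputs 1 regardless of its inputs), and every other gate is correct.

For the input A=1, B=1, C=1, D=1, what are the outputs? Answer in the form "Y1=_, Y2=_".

Propagate with G1 forced: G1=1 [stuck-at-1], G2=1, G3=0, G4=0, G5=1, G6=0, G7=0, G8=1.
So the outputs are Y1=1, Y2=1. (Without the fault they would be Y1=0, Y2=1.)

Y1=1, Y2=1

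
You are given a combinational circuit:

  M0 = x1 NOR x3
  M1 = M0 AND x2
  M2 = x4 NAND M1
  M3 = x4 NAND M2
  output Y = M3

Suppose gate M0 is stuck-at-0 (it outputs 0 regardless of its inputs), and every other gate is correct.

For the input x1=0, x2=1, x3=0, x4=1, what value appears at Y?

0

Propagate with M0 forced: M0=0 [stuck-at-0], M1=0, M2=1, M3=0.
So Y = 0. (Without the fault it would be 1.)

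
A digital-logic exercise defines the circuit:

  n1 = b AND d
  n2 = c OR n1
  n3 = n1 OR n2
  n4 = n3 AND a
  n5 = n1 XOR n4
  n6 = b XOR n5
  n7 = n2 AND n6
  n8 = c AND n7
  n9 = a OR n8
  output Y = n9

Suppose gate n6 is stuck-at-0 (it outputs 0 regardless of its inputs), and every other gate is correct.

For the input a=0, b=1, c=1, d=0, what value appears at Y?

Propagate with n6 forced: n1=0, n2=1, n3=1, n4=0, n5=0, n6=0 [stuck-at-0], n7=0, n8=0, n9=0.
So Y = 0. (Without the fault it would be 1.)

0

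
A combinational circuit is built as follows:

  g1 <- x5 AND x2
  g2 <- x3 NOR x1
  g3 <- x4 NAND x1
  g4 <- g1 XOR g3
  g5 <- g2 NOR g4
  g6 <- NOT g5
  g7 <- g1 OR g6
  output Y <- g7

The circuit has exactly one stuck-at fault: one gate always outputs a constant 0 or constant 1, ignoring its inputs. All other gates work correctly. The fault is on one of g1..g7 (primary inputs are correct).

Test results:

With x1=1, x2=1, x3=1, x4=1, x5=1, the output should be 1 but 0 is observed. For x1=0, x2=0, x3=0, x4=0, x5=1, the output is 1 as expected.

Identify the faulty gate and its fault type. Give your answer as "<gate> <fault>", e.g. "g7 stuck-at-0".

Fault-free values for test 1 (x1=1, x2=1, x3=1, x4=1, x5=1): g1=1, g2=0, g3=0, g4=1, g5=0, g6=1, g7=1, giving Y=1. Observed 0.
Test 1: faults giving observed 0 are {g1 stuck-at-0, g7 stuck-at-0}.
Test 2 (x1=0, x2=0, x3=0, x4=0, x5=1): fault-free g1=0, g2=1, g3=1, g4=1, g5=0, g6=1, g7=1 → 1; observed 1. Eliminates g7 stuck-at-0.
Only g1 stuck-at-0 is consistent with every test.

g1 stuck-at-0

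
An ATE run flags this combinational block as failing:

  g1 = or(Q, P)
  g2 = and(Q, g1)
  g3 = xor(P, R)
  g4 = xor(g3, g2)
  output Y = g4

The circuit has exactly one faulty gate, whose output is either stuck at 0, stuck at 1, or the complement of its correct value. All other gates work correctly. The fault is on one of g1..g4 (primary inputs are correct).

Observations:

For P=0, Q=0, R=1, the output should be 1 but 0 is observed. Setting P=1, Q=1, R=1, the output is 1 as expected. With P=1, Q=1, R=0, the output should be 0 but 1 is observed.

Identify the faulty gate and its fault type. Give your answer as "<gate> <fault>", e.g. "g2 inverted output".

g3 stuck-at-0

Fault-free values for test 1 (P=0, Q=0, R=1): g1=0, g2=0, g3=1, g4=1, giving Y=1. Observed 0.
Test 1: faults giving observed 0 are {g2 stuck-at-1, g2 inverted output, g3 stuck-at-0, g3 inverted output, g4 stuck-at-0, g4 inverted output}.
Test 2 (P=1, Q=1, R=1): fault-free g1=1, g2=1, g3=0, g4=1 → 1; observed 1. Eliminates g2 inverted output, g3 inverted output, g4 stuck-at-0, g4 inverted output.
Test 3 (P=1, Q=1, R=0): fault-free g1=1, g2=1, g3=1, g4=0 → 0; observed 1. Eliminates g2 stuck-at-1.
Only g3 stuck-at-0 is consistent with every test.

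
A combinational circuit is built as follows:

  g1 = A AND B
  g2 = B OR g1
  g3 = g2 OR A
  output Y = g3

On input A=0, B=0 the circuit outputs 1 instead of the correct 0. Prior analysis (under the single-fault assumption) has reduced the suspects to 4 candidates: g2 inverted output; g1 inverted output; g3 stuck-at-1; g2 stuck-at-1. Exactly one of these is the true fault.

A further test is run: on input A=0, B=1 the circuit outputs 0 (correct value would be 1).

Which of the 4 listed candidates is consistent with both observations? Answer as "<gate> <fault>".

g2 inverted output

Evaluate each candidate on input A=0, B=1:
  g2 inverted output: g1=0, g2=0 [inverted output], g3=0 → 0 — matches
  g1 inverted output: g1=1 [inverted output], g2=1, g3=1 → 1 — eliminated
  g3 stuck-at-1: g1=0, g2=1, g3=1 [stuck-at-1] → 1 — eliminated
  g2 stuck-at-1: g1=0, g2=1 [stuck-at-1], g3=1 → 1 — eliminated
Only g2 inverted output reproduces the observed 0.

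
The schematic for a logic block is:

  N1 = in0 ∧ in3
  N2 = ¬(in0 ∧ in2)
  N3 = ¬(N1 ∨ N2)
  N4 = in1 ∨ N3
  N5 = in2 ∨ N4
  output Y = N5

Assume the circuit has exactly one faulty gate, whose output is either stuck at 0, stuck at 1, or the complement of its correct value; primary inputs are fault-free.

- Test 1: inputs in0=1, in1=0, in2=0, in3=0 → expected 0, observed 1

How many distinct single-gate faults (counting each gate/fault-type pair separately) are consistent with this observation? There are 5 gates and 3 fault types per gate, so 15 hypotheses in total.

Fault-free: N1=0, N2=1, N3=0, N4=0, N5=0 → 0. Observed 1.
  N1: none of the 3 fault types match ✗
  N2: stuck-at-0, inverted output ✓; others ✗
  N3: stuck-at-1, inverted output ✓; others ✗
  N4: stuck-at-1, inverted output ✓; others ✗
  N5: stuck-at-1, inverted output ✓; others ✗
Consistent faults: {N2 stuck-at-0, N2 inverted output, N3 stuck-at-1, N3 inverted output, N4 stuck-at-1, N4 inverted output, N5 stuck-at-1, N5 inverted output} — 8 in all.

8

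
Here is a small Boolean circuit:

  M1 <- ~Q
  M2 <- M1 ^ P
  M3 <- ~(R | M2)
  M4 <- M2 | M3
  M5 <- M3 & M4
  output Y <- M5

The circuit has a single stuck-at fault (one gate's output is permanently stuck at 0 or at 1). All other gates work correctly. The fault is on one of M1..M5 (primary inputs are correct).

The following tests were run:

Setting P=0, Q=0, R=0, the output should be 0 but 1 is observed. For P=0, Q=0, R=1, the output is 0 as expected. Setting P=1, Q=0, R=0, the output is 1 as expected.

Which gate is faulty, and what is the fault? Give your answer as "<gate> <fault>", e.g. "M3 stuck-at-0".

Fault-free values for test 1 (P=0, Q=0, R=0): M1=1, M2=1, M3=0, M4=1, M5=0, giving Y=0. Observed 1.
Test 1: faults giving observed 1 are {M1 stuck-at-0, M2 stuck-at-0, M3 stuck-at-1, M5 stuck-at-1}.
Test 2 (P=0, Q=0, R=1): fault-free M1=1, M2=1, M3=0, M4=1, M5=0 → 0; observed 0. Eliminates M3 stuck-at-1, M5 stuck-at-1.
Test 3 (P=1, Q=0, R=0): fault-free M1=1, M2=0, M3=1, M4=1, M5=1 → 1; observed 1. Eliminates M1 stuck-at-0.
Only M2 stuck-at-0 is consistent with every test.

M2 stuck-at-0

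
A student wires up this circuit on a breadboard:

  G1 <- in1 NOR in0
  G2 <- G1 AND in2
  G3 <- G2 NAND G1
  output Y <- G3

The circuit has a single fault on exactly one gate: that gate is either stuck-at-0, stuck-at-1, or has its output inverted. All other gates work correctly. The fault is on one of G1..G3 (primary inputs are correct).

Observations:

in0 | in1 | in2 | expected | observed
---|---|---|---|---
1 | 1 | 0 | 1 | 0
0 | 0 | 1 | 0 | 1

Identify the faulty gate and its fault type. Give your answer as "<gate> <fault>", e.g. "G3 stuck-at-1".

G3 inverted output

Fault-free values for test 1 (in0=1, in1=1, in2=0): G1=0, G2=0, G3=1, giving Y=1. Observed 0.
Test 1: faults giving observed 0 are {G3 stuck-at-0, G3 inverted output}.
Test 2 (in0=0, in1=0, in2=1): fault-free G1=1, G2=1, G3=0 → 0; observed 1. Eliminates G3 stuck-at-0.
Only G3 inverted output is consistent with every test.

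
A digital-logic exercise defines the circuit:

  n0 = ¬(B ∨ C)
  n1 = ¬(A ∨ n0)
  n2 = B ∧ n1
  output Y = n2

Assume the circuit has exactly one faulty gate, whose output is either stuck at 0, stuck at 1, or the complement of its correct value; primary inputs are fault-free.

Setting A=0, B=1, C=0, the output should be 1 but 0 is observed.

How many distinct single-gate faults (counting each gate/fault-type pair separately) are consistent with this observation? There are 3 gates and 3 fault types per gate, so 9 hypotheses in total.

Fault-free: n0=0, n1=1, n2=1 → 1. Observed 0.
  n0 stuck-at-0: output 1 ✗
  n0 stuck-at-1: output 0 ✓
  n0 inverted output: output 0 ✓
  n1 stuck-at-0: output 0 ✓
  n1 stuck-at-1: output 1 ✗
  n1 inverted output: output 0 ✓
  n2 stuck-at-0: output 0 ✓
  n2 stuck-at-1: output 1 ✗
  n2 inverted output: output 0 ✓
Consistent faults: {n0 stuck-at-1, n0 inverted output, n1 stuck-at-0, n1 inverted output, n2 stuck-at-0, n2 inverted output} — 6 in all.

6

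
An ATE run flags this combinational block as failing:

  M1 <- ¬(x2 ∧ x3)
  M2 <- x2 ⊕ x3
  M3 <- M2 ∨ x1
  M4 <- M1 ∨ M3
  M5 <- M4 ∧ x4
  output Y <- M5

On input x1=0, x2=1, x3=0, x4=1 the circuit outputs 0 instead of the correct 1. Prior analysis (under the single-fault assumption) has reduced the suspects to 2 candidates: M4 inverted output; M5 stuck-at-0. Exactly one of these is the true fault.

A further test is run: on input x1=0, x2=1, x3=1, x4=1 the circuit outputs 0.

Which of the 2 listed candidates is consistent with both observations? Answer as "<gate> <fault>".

M5 stuck-at-0

Evaluate each candidate on input x1=0, x2=1, x3=1, x4=1:
  M4 inverted output: M1=0, M2=0, M3=0, M4=1 [inverted output], M5=1 → 1 — eliminated
  M5 stuck-at-0: M1=0, M2=0, M3=0, M4=0, M5=0 [stuck-at-0] → 0 — matches
Only M5 stuck-at-0 reproduces the observed 0.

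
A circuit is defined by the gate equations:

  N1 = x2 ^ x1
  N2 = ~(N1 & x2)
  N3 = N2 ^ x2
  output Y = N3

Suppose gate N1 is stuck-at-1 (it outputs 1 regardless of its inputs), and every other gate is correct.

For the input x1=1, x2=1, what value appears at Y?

1

Propagate with N1 forced: N1=1 [stuck-at-1], N2=0, N3=1.
So Y = 1. (Without the fault it would be 0.)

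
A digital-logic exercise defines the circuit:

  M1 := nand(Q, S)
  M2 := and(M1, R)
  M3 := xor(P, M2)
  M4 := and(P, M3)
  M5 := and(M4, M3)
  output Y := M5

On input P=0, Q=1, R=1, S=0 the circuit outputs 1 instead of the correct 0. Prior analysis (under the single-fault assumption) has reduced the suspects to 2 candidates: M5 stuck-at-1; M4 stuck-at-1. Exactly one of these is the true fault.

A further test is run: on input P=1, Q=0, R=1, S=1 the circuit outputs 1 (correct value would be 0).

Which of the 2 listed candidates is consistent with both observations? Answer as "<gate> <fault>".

Evaluate each candidate on input P=1, Q=0, R=1, S=1:
  M5 stuck-at-1: M1=1, M2=1, M3=0, M4=0, M5=1 [stuck-at-1] → 1 — matches
  M4 stuck-at-1: M1=1, M2=1, M3=0, M4=1 [stuck-at-1], M5=0 → 0 — eliminated
Only M5 stuck-at-1 reproduces the observed 1.

M5 stuck-at-1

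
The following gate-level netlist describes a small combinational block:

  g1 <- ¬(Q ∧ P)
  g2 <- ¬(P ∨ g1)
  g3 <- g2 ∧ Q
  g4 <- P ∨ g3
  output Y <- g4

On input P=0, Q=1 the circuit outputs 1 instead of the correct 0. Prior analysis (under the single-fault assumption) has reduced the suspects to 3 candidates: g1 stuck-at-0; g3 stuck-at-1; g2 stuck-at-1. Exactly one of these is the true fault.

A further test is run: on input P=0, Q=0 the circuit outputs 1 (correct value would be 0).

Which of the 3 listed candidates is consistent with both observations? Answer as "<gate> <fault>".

Evaluate each candidate on input P=0, Q=0:
  g1 stuck-at-0: g1=0 [stuck-at-0], g2=1, g3=0, g4=0 → 0 — eliminated
  g3 stuck-at-1: g1=1, g2=0, g3=1 [stuck-at-1], g4=1 → 1 — matches
  g2 stuck-at-1: g1=1, g2=1 [stuck-at-1], g3=0, g4=0 → 0 — eliminated
Only g3 stuck-at-1 reproduces the observed 1.

g3 stuck-at-1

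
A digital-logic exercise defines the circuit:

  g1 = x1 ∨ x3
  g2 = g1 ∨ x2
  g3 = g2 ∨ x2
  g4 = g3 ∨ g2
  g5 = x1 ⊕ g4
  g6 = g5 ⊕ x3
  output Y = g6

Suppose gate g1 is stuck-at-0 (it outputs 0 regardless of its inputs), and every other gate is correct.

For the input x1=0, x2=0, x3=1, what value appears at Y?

1

Propagate with g1 forced: g1=0 [stuck-at-0], g2=0, g3=0, g4=0, g5=0, g6=1.
So Y = 1. (Without the fault it would be 0.)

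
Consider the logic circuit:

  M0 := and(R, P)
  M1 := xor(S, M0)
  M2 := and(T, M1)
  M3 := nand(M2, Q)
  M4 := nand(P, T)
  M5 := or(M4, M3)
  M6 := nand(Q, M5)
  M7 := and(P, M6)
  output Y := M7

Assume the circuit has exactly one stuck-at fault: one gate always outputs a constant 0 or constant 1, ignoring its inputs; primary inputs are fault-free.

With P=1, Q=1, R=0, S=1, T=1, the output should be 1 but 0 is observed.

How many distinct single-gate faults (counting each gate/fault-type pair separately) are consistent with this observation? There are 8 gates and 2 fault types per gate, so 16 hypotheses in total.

8

Fault-free: M0=0, M1=1, M2=1, M3=0, M4=0, M5=0, M6=1, M7=1 → 1. Observed 0.
  M0: stuck-at-1 ✓; others ✗
  M1: stuck-at-0 ✓; others ✗
  M2: stuck-at-0 ✓; others ✗
  M3: stuck-at-1 ✓; others ✗
  M4: stuck-at-1 ✓; others ✗
  M5: stuck-at-1 ✓; others ✗
  M6: stuck-at-0 ✓; others ✗
  M7: stuck-at-0 ✓; others ✗
Consistent faults: {M0 stuck-at-1, M1 stuck-at-0, M2 stuck-at-0, M3 stuck-at-1, M4 stuck-at-1, M5 stuck-at-1, M6 stuck-at-0, M7 stuck-at-0} — 8 in all.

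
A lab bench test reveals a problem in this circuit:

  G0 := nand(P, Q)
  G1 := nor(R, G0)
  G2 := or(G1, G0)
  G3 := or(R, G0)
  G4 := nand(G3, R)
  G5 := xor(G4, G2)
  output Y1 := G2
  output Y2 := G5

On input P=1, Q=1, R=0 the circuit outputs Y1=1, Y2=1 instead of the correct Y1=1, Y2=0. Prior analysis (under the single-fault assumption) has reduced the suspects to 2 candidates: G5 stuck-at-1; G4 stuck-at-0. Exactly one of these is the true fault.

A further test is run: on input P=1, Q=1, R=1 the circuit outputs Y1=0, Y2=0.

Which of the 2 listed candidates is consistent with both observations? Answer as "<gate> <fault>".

Evaluate each candidate on input P=1, Q=1, R=1:
  G5 stuck-at-1: G0=0, G1=0, G2=0, G3=1, G4=0, G5=1 [stuck-at-1] → Y1=0, Y2=1 — eliminated
  G4 stuck-at-0: G0=0, G1=0, G2=0, G3=1, G4=0 [stuck-at-0], G5=0 → Y1=0, Y2=0 — matches
Only G4 stuck-at-0 reproduces the observed Y1=0, Y2=0.

G4 stuck-at-0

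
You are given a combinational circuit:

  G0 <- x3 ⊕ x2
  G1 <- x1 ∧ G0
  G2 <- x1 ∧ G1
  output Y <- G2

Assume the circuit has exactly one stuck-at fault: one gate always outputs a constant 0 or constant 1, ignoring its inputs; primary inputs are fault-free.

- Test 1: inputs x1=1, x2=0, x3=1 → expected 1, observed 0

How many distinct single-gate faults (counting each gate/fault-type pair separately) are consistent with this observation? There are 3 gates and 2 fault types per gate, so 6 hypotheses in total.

3

Fault-free: G0=1, G1=1, G2=1 → 1. Observed 0.
  G0 stuck-at-0: output 0 ✓
  G0 stuck-at-1: output 1 ✗
  G1 stuck-at-0: output 0 ✓
  G1 stuck-at-1: output 1 ✗
  G2 stuck-at-0: output 0 ✓
  G2 stuck-at-1: output 1 ✗
Consistent faults: {G0 stuck-at-0, G1 stuck-at-0, G2 stuck-at-0} — 3 in all.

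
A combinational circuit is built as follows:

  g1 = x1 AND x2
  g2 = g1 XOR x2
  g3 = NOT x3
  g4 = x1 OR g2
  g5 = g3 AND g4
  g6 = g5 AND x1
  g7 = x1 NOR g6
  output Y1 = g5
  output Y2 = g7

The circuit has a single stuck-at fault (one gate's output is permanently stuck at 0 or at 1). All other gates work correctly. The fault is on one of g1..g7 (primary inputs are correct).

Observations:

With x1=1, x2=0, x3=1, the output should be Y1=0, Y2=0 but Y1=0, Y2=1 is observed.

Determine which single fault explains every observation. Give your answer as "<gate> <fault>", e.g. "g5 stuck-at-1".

g7 stuck-at-1

Fault-free values for test 1 (x1=1, x2=0, x3=1): g1=0, g2=0, g3=0, g4=1, g5=0, g6=0, g7=0, giving Y1=0, Y2=0. Observed Y1=0, Y2=1.
Test 1: faults giving observed Y1=0, Y2=1 are {g7 stuck-at-1}.
Only g7 stuck-at-1 is consistent with every test.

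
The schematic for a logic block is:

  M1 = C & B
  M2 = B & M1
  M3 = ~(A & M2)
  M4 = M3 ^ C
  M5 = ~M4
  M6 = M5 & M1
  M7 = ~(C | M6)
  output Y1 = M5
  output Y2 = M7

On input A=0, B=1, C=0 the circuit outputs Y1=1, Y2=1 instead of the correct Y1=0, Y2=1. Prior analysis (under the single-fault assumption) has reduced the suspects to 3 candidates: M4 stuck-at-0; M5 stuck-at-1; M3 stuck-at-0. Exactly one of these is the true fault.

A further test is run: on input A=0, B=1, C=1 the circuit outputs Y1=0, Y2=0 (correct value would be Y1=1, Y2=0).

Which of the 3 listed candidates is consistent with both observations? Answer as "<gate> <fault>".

Evaluate each candidate on input A=0, B=1, C=1:
  M4 stuck-at-0: M1=1, M2=1, M3=1, M4=0 [stuck-at-0], M5=1, M6=1, M7=0 → Y1=1, Y2=0 — eliminated
  M5 stuck-at-1: M1=1, M2=1, M3=1, M4=0, M5=1 [stuck-at-1], M6=1, M7=0 → Y1=1, Y2=0 — eliminated
  M3 stuck-at-0: M1=1, M2=1, M3=0 [stuck-at-0], M4=1, M5=0, M6=0, M7=0 → Y1=0, Y2=0 — matches
Only M3 stuck-at-0 reproduces the observed Y1=0, Y2=0.

M3 stuck-at-0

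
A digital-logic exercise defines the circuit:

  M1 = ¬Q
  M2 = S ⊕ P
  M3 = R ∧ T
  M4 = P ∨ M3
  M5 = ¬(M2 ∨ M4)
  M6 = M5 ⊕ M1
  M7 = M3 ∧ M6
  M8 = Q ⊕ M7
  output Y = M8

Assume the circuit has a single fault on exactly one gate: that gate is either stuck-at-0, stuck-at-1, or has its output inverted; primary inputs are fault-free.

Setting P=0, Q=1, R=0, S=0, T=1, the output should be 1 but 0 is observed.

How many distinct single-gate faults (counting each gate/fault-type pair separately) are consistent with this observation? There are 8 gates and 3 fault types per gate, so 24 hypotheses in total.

4

Fault-free: M1=0, M2=0, M3=0, M4=0, M5=1, M6=1, M7=0, M8=1 → 1. Observed 0.
  M1: none of the 3 fault types match ✗
  M2: none of the 3 fault types match ✗
  M3: none of the 3 fault types match ✗
  M4: none of the 3 fault types match ✗
  M5: none of the 3 fault types match ✗
  M6: none of the 3 fault types match ✗
  M7: stuck-at-1, inverted output ✓; others ✗
  M8: stuck-at-0, inverted output ✓; others ✗
Consistent faults: {M7 stuck-at-1, M7 inverted output, M8 stuck-at-0, M8 inverted output} — 4 in all.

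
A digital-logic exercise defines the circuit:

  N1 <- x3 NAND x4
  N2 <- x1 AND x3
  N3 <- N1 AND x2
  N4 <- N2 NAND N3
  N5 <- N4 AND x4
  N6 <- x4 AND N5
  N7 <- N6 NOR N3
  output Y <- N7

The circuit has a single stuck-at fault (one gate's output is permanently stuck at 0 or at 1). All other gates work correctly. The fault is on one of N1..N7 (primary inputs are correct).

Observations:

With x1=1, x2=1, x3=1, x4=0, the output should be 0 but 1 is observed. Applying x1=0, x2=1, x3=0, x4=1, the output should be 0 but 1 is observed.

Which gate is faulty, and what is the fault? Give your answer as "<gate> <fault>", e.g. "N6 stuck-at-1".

Fault-free values for test 1 (x1=1, x2=1, x3=1, x4=0): N1=1, N2=1, N3=1, N4=0, N5=0, N6=0, N7=0, giving Y=0. Observed 1.
Test 1: faults giving observed 1 are {N1 stuck-at-0, N3 stuck-at-0, N7 stuck-at-1}.
Test 2 (x1=0, x2=1, x3=0, x4=1): fault-free N1=1, N2=0, N3=1, N4=1, N5=1, N6=1, N7=0 → 0; observed 1. Eliminates N1 stuck-at-0, N3 stuck-at-0.
Only N7 stuck-at-1 is consistent with every test.

N7 stuck-at-1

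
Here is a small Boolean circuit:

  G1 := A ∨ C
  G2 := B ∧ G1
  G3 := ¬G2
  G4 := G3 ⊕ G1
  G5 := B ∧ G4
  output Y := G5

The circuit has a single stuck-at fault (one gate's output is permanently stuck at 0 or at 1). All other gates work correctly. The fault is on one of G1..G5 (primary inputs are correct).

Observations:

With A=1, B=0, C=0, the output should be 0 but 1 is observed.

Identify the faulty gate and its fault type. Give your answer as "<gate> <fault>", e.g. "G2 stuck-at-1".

G5 stuck-at-1

Fault-free values for test 1 (A=1, B=0, C=0): G1=1, G2=0, G3=1, G4=0, G5=0, giving Y=0. Observed 1.
Test 1: faults giving observed 1 are {G5 stuck-at-1}.
Only G5 stuck-at-1 is consistent with every test.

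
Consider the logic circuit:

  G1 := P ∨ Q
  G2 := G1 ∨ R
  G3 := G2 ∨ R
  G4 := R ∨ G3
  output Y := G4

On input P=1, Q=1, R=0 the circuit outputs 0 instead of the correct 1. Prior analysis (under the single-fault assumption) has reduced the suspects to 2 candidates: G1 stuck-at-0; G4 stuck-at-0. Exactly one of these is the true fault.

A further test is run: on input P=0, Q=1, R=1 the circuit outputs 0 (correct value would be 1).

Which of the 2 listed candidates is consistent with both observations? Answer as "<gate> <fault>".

Evaluate each candidate on input P=0, Q=1, R=1:
  G1 stuck-at-0: G1=0 [stuck-at-0], G2=1, G3=1, G4=1 → 1 — eliminated
  G4 stuck-at-0: G1=1, G2=1, G3=1, G4=0 [stuck-at-0] → 0 — matches
Only G4 stuck-at-0 reproduces the observed 0.

G4 stuck-at-0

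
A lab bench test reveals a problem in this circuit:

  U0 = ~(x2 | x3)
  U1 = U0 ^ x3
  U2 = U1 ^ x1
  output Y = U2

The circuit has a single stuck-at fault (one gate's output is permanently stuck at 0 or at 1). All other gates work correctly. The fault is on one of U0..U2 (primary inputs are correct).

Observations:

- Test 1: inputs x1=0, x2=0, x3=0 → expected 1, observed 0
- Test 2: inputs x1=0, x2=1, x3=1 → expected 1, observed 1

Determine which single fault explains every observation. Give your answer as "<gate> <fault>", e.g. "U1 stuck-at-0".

U0 stuck-at-0

Fault-free values for test 1 (x1=0, x2=0, x3=0): U0=1, U1=1, U2=1, giving Y=1. Observed 0.
Test 1: faults giving observed 0 are {U0 stuck-at-0, U1 stuck-at-0, U2 stuck-at-0}.
Test 2 (x1=0, x2=1, x3=1): fault-free U0=0, U1=1, U2=1 → 1; observed 1. Eliminates U1 stuck-at-0, U2 stuck-at-0.
Only U0 stuck-at-0 is consistent with every test.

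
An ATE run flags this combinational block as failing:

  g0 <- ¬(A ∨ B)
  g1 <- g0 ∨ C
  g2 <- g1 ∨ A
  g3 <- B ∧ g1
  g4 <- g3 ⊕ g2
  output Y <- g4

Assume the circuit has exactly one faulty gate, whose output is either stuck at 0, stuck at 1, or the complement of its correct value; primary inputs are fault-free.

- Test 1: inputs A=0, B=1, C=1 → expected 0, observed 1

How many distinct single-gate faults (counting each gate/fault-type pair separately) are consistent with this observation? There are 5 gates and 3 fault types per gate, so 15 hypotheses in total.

Fault-free: g0=0, g1=1, g2=1, g3=1, g4=0 → 0. Observed 1.
  g0: none of the 3 fault types match ✗
  g1: none of the 3 fault types match ✗
  g2: stuck-at-0, inverted output ✓; others ✗
  g3: stuck-at-0, inverted output ✓; others ✗
  g4: stuck-at-1, inverted output ✓; others ✗
Consistent faults: {g2 stuck-at-0, g2 inverted output, g3 stuck-at-0, g3 inverted output, g4 stuck-at-1, g4 inverted output} — 6 in all.

6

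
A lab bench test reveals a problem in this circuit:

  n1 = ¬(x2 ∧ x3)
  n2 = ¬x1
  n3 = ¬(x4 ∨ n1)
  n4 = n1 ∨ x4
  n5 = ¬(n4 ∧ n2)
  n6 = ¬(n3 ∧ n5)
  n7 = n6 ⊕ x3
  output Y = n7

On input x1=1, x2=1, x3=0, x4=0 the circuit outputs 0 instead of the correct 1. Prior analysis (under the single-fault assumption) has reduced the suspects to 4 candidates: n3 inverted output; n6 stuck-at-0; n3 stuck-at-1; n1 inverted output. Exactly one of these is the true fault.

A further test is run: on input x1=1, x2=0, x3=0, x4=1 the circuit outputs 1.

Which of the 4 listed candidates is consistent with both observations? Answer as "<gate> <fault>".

n1 inverted output

Evaluate each candidate on input x1=1, x2=0, x3=0, x4=1:
  n3 inverted output: n1=1, n2=0, n3=1 [inverted output], n4=1, n5=1, n6=0, n7=0 → 0 — eliminated
  n6 stuck-at-0: n1=1, n2=0, n3=0, n4=1, n5=1, n6=0 [stuck-at-0], n7=0 → 0 — eliminated
  n3 stuck-at-1: n1=1, n2=0, n3=1 [stuck-at-1], n4=1, n5=1, n6=0, n7=0 → 0 — eliminated
  n1 inverted output: n1=0 [inverted output], n2=0, n3=0, n4=1, n5=1, n6=1, n7=1 → 1 — matches
Only n1 inverted output reproduces the observed 1.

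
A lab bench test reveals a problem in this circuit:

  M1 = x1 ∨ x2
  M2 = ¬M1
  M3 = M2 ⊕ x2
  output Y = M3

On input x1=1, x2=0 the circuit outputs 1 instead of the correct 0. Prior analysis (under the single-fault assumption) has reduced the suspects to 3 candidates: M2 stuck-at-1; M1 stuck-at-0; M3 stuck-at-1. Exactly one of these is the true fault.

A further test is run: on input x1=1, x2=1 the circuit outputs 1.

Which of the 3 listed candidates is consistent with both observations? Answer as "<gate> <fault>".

Evaluate each candidate on input x1=1, x2=1:
  M2 stuck-at-1: M1=1, M2=1 [stuck-at-1], M3=0 → 0 — eliminated
  M1 stuck-at-0: M1=0 [stuck-at-0], M2=1, M3=0 → 0 — eliminated
  M3 stuck-at-1: M1=1, M2=0, M3=1 [stuck-at-1] → 1 — matches
Only M3 stuck-at-1 reproduces the observed 1.

M3 stuck-at-1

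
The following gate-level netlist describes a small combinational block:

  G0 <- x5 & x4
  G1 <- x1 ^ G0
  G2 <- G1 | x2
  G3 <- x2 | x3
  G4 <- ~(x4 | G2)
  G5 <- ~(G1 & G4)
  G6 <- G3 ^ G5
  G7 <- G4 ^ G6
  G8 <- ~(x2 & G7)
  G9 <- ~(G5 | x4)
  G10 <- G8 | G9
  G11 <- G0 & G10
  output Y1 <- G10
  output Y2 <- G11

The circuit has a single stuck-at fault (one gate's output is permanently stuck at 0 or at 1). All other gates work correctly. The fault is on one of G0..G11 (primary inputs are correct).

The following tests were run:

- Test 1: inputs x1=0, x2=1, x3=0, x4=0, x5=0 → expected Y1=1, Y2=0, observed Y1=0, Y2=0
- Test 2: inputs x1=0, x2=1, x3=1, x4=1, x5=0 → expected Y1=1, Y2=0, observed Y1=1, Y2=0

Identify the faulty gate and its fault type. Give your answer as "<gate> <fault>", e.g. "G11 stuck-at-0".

Fault-free values for test 1 (x1=0, x2=1, x3=0, x4=0, x5=0): G0=0, G1=0, G2=1, G3=1, G4=0, G5=1, G6=0, G7=0, G8=1, G9=0, G10=1, G11=0, giving Y1=1, Y2=0. Observed Y1=0, Y2=0.
Test 1: faults giving observed Y1=0, Y2=0 are {G2 stuck-at-0, G3 stuck-at-0, G4 stuck-at-1, G6 stuck-at-1, G7 stuck-at-1, G8 stuck-at-0, G10 stuck-at-0}.
Test 2 (x1=0, x2=1, x3=1, x4=1, x5=0): fault-free G0=0, G1=0, G2=1, G3=1, G4=0, G5=1, G6=0, G7=0, G8=1, G9=0, G10=1, G11=0 → Y1=1, Y2=0; observed Y1=1, Y2=0. Eliminates G3 stuck-at-0, G4 stuck-at-1, G6 stuck-at-1, G7 stuck-at-1, G8 stuck-at-0, G10 stuck-at-0.
Only G2 stuck-at-0 is consistent with every test.

G2 stuck-at-0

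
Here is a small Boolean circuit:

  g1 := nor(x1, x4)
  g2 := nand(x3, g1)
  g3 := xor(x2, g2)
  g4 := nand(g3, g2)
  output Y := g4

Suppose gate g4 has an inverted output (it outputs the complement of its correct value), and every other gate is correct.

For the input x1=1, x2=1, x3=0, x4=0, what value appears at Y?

0

Propagate with g4 forced: g1=0, g2=1, g3=0, g4=0 [inverted output].
So Y = 0. (Without the fault it would be 1.)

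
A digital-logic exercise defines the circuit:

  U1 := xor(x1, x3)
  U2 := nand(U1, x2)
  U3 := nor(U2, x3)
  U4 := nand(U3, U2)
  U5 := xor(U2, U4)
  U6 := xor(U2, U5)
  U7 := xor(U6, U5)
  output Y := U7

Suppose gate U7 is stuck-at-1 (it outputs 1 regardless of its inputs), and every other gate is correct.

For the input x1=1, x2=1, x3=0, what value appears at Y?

Propagate with U7 forced: U1=1, U2=0, U3=1, U4=1, U5=1, U6=1, U7=1 [stuck-at-1].
So Y = 1. (Without the fault it would be 0.)

1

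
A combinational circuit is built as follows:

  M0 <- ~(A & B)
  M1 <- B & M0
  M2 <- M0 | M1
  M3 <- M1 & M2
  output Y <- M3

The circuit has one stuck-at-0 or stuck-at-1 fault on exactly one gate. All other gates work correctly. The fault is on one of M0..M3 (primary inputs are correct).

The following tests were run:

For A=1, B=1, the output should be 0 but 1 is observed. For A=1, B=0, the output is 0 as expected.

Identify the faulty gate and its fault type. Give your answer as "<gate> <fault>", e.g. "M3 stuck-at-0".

Fault-free values for test 1 (A=1, B=1): M0=0, M1=0, M2=0, M3=0, giving Y=0. Observed 1.
Test 1: faults giving observed 1 are {M0 stuck-at-1, M1 stuck-at-1, M3 stuck-at-1}.
Test 2 (A=1, B=0): fault-free M0=1, M1=0, M2=1, M3=0 → 0; observed 0. Eliminates M1 stuck-at-1, M3 stuck-at-1.
Only M0 stuck-at-1 is consistent with every test.

M0 stuck-at-1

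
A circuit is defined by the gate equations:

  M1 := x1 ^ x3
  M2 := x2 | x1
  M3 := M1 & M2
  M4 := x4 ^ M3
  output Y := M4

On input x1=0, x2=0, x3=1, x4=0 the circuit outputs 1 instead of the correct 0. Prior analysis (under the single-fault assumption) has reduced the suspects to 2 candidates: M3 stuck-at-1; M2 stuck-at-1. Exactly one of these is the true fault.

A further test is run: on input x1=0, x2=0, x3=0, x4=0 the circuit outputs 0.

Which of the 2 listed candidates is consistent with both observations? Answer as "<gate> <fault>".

M2 stuck-at-1

Evaluate each candidate on input x1=0, x2=0, x3=0, x4=0:
  M3 stuck-at-1: M1=0, M2=0, M3=1 [stuck-at-1], M4=1 → 1 — eliminated
  M2 stuck-at-1: M1=0, M2=1 [stuck-at-1], M3=0, M4=0 → 0 — matches
Only M2 stuck-at-1 reproduces the observed 0.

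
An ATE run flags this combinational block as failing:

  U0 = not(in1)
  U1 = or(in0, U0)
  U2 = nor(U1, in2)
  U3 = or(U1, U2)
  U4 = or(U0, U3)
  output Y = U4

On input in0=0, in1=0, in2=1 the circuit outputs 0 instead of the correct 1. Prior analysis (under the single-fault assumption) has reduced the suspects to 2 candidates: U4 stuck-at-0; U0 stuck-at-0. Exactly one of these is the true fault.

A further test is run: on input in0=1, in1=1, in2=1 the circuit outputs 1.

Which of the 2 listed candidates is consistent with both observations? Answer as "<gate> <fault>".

U0 stuck-at-0

Evaluate each candidate on input in0=1, in1=1, in2=1:
  U4 stuck-at-0: U0=0, U1=1, U2=0, U3=1, U4=0 [stuck-at-0] → 0 — eliminated
  U0 stuck-at-0: U0=0 [stuck-at-0], U1=1, U2=0, U3=1, U4=1 → 1 — matches
Only U0 stuck-at-0 reproduces the observed 1.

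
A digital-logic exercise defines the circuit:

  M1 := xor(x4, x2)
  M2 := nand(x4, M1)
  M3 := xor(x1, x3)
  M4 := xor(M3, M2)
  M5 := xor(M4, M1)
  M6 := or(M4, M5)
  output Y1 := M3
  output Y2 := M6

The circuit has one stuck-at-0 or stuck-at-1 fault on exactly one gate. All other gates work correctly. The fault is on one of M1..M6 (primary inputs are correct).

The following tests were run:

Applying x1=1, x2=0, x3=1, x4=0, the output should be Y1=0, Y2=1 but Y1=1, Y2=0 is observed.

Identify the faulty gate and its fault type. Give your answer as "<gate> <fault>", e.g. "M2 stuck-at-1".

Fault-free values for test 1 (x1=1, x2=0, x3=1, x4=0): M1=0, M2=1, M3=0, M4=1, M5=1, M6=1, giving Y1=0, Y2=1. Observed Y1=1, Y2=0.
Test 1: faults giving observed Y1=1, Y2=0 are {M3 stuck-at-1}.
Only M3 stuck-at-1 is consistent with every test.

M3 stuck-at-1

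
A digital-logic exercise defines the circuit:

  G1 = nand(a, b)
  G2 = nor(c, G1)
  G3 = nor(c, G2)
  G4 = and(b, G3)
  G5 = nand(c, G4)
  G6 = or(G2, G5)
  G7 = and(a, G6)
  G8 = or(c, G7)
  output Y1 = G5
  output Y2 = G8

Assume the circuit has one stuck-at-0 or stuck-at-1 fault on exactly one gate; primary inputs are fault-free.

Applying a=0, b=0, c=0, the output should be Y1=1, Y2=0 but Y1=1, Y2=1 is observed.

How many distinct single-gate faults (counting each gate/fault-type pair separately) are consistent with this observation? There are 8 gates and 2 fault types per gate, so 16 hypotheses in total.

Fault-free: G1=1, G2=0, G3=1, G4=0, G5=1, G6=1, G7=0, G8=0 → Y1=1, Y2=0. Observed Y1=1, Y2=1.
  G1: none of the 2 fault types match ✗
  G2: none of the 2 fault types match ✗
  G3: none of the 2 fault types match ✗
  G4: none of the 2 fault types match ✗
  G5: none of the 2 fault types match ✗
  G6: none of the 2 fault types match ✗
  G7: stuck-at-1 ✓; others ✗
  G8: stuck-at-1 ✓; others ✗
Consistent faults: {G7 stuck-at-1, G8 stuck-at-1} — 2 in all.

2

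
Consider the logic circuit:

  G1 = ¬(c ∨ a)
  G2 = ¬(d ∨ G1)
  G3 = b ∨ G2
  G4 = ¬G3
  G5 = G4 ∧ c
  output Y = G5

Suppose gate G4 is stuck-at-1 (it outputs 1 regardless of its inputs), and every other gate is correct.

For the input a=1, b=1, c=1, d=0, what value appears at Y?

Propagate with G4 forced: G1=0, G2=1, G3=1, G4=1 [stuck-at-1], G5=1.
So Y = 1. (Without the fault it would be 0.)

1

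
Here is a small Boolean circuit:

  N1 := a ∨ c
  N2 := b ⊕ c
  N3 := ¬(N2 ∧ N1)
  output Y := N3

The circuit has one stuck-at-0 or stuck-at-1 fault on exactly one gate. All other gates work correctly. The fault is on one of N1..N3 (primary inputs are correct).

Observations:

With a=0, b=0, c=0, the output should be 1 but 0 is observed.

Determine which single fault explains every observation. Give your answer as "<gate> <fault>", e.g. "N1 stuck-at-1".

N3 stuck-at-0

Fault-free values for test 1 (a=0, b=0, c=0): N1=0, N2=0, N3=1, giving Y=1. Observed 0.
Test 1: faults giving observed 0 are {N3 stuck-at-0}.
Only N3 stuck-at-0 is consistent with every test.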